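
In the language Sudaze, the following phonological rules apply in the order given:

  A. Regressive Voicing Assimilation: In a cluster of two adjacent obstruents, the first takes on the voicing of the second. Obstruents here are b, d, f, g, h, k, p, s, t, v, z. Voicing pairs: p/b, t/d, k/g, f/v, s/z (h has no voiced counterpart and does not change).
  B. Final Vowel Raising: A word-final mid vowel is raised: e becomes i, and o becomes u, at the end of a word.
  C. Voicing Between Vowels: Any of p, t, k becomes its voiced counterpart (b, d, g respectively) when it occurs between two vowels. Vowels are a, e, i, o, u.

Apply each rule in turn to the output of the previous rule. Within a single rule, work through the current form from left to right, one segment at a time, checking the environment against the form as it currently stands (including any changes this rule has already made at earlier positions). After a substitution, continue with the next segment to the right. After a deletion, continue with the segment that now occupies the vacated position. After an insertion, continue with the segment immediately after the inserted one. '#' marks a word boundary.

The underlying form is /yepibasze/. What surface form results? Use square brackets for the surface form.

[yebibazzi]

A Regressive Voicing Assimilation: [yepibasze] → [yepibazze]
B Final Vowel Raising: [yepibazze] → [yepibazzi]
C Voicing Between Vowels: [yepibazzi] → [yebibazzi]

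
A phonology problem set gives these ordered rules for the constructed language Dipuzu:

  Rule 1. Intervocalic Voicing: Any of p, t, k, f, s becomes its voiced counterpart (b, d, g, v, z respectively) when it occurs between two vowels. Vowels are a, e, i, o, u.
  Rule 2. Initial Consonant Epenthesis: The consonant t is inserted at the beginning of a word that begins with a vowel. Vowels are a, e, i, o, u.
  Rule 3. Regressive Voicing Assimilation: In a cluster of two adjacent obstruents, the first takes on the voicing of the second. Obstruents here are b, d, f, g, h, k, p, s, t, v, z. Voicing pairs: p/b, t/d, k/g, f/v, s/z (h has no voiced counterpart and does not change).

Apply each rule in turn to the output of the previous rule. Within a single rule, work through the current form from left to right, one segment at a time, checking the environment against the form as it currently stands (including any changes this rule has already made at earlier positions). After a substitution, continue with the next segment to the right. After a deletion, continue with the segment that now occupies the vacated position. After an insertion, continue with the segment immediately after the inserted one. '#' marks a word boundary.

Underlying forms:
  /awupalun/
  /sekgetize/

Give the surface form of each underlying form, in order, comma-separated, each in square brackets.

[tawubalun], [seggedize]

/awupalun/:
  Rule 1 Intervocalic Voicing: [awupalun] → [awubalun]
  Rule 2 Initial Consonant Epenthesis: [awubalun] → [tawubalun]
  Rule 3 Regressive Voicing Assimilation: no change — [tawubalun]
/sekgetize/:
  Rule 1 Intervocalic Voicing: [sekgetize] → [sekgedize]
  Rule 2 Initial Consonant Epenthesis: no change — [sekgedize]
  Rule 3 Regressive Voicing Assimilation: [sekgedize] → [seggedize]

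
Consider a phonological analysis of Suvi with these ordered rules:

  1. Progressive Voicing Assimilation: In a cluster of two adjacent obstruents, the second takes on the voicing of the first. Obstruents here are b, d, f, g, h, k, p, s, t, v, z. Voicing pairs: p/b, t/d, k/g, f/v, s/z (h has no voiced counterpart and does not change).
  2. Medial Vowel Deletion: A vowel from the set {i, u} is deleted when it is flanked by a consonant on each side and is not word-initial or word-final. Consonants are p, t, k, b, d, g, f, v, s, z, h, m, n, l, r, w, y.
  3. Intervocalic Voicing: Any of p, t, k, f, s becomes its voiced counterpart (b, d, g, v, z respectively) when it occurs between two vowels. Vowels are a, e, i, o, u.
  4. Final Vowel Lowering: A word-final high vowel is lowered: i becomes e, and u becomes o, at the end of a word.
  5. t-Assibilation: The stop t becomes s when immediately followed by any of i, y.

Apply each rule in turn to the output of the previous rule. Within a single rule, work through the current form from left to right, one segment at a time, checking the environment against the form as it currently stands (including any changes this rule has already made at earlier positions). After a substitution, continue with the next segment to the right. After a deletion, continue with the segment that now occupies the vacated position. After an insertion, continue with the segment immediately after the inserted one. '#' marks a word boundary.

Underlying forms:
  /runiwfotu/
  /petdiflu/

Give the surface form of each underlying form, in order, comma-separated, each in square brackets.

/runiwfotu/:
  1 Progressive Voicing Assimilation: no change — [runiwfotu]
  2 Medial Vowel Deletion: [runiwfotu] → [rnwfotu]
  3 Intervocalic Voicing: [rnwfotu] → [rnwfodu]
  4 Final Vowel Lowering: [rnwfodu] → [rnwfodo]
  5 t-Assibilation: no change — [rnwfodo]
/petdiflu/:
  1 Progressive Voicing Assimilation: [petdiflu] → [pettiflu]
  2 Medial Vowel Deletion: [pettiflu] → [pettflu]
  3 Intervocalic Voicing: no change — [pettflu]
  4 Final Vowel Lowering: [pettflu] → [pettflo]
  5 t-Assibilation: no change — [pettflo]

[rnwfodo], [pettflo]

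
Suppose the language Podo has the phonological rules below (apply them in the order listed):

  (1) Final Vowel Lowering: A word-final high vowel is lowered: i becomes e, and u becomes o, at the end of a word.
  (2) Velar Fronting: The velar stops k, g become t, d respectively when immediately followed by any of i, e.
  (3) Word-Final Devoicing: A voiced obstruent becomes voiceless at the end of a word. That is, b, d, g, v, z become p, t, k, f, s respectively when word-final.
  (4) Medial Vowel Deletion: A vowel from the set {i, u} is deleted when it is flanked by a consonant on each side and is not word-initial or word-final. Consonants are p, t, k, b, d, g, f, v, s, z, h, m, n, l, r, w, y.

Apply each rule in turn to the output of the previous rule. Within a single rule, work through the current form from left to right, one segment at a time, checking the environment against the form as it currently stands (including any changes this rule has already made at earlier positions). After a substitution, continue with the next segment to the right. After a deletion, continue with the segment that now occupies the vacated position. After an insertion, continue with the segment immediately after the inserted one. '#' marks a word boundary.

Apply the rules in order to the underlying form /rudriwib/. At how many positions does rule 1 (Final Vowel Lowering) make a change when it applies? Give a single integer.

(1) Final Vowel Lowering: no change — [rudriwib]
(2) Velar Fronting: no change — [rudriwib]
(3) Word-Final Devoicing: [rudriwib] → [rudriwip]
(4) Medial Vowel Deletion: [rudriwip] → [rdrwp]
Rule 1 changed 0 position(s).

0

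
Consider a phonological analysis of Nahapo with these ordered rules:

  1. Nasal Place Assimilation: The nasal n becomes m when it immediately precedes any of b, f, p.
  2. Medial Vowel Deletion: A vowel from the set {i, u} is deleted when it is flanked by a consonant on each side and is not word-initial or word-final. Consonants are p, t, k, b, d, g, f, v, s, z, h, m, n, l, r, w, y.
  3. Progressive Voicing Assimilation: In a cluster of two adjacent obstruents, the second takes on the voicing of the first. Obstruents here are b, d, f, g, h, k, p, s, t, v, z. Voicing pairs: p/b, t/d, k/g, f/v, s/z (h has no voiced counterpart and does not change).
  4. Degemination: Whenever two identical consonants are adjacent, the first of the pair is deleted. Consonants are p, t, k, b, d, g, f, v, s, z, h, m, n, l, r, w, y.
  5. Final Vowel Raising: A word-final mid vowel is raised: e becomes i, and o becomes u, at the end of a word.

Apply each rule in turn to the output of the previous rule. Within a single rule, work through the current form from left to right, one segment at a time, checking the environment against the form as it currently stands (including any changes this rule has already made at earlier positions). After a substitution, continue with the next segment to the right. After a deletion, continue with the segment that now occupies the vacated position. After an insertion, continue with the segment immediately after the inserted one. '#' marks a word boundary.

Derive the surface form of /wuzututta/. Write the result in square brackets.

[wzda]

1 Nasal Place Assimilation: no change — [wuzututta]
2 Medial Vowel Deletion: [wuzututta] → [wzttta]
3 Progressive Voicing Assimilation: [wzttta] → [wzddda]
4 Degemination: [wzddda] → [wzda]
5 Final Vowel Raising: no change — [wzda]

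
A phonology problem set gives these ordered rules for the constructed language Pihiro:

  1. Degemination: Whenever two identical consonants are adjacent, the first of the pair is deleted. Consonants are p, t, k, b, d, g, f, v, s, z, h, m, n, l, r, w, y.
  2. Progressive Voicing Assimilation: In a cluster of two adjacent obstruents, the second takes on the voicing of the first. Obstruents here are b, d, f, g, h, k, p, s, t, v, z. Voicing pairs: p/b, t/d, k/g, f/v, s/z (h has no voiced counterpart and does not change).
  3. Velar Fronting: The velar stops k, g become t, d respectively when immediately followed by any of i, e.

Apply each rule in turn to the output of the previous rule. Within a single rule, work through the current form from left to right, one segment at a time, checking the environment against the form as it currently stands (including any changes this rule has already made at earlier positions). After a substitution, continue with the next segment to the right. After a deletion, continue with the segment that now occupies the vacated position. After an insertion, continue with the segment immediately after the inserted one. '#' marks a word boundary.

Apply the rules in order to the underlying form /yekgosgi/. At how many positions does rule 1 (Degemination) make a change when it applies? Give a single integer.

1 Degemination: no change — [yekgosgi]
2 Progressive Voicing Assimilation: [yekgosgi] → [yekkoski]
3 Velar Fronting: [yekkoski] → [yekkosti]
Rule 1 changed 0 position(s).

0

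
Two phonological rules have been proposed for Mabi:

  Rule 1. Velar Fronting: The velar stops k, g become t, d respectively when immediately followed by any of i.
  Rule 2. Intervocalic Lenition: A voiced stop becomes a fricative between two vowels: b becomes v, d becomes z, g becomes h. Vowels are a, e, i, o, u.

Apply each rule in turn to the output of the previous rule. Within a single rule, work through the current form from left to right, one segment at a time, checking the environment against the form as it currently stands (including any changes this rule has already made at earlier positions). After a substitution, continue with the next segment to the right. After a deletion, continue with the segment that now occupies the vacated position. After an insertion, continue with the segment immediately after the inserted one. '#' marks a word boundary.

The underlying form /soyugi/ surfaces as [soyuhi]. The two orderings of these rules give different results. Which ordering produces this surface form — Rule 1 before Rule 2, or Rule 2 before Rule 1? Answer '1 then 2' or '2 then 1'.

Order 1 then 2:
  1 Velar Fronting: [soyugi] → [soyudi]
  2 Intervocalic Lenition: [soyudi] → [soyuzi]
  result: [soyuzi]
Order 2 then 1:
  2 Intervocalic Lenition: [soyugi] → [soyuhi]
  1 Velar Fronting: no change — [soyuhi]
  result: [soyuhi]

2 then 1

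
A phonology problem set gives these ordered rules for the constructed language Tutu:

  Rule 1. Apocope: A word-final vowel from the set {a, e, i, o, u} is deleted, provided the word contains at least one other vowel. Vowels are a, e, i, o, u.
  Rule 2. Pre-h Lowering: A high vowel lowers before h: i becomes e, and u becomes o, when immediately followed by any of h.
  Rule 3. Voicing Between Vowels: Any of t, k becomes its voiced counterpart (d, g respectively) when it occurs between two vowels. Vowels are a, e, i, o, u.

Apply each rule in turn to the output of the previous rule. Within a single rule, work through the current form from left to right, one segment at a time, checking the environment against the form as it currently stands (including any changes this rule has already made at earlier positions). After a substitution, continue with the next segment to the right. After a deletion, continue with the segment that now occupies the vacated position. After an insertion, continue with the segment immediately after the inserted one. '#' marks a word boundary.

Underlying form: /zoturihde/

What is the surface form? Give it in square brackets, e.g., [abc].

[zodurehd]

Rule 1 Apocope: [zoturihde] → [zoturihd]
Rule 2 Pre-h Lowering: [zoturihd] → [zoturehd]
Rule 3 Voicing Between Vowels: [zoturehd] → [zodurehd]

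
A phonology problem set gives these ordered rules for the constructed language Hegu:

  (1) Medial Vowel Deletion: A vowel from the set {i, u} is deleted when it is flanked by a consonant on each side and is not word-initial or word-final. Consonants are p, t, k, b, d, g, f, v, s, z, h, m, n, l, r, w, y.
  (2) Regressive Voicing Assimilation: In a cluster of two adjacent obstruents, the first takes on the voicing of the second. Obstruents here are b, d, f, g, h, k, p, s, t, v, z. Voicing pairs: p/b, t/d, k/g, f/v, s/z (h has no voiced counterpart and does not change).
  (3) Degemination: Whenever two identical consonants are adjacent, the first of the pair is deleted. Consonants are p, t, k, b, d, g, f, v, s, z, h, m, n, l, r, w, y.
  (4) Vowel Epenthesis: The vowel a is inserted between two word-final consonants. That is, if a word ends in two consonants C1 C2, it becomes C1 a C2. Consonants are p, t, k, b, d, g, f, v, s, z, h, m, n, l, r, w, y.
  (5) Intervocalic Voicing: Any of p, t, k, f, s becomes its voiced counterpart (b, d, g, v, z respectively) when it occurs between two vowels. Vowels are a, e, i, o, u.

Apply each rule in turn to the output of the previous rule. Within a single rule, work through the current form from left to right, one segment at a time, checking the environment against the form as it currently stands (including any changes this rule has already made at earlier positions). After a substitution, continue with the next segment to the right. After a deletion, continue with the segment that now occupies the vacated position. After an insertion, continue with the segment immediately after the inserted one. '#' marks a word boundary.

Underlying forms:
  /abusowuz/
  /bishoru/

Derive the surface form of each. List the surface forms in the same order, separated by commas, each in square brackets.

/abusowuz/:
  (1) Medial Vowel Deletion: [abusowuz] → [absowz]
  (2) Regressive Voicing Assimilation: [absowz] → [apsowz]
  (3) Degemination: no change — [apsowz]
  (4) Vowel Epenthesis: [apsowz] → [apsowaz]
  (5) Intervocalic Voicing: no change — [apsowaz]
/bishoru/:
  (1) Medial Vowel Deletion: [bishoru] → [bshoru]
  (2) Regressive Voicing Assimilation: [bshoru] → [pshoru]
  (3) Degemination: no change — [pshoru]
  (4) Vowel Epenthesis: no change — [pshoru]
  (5) Intervocalic Voicing: no change — [pshoru]

[apsowaz], [pshoru]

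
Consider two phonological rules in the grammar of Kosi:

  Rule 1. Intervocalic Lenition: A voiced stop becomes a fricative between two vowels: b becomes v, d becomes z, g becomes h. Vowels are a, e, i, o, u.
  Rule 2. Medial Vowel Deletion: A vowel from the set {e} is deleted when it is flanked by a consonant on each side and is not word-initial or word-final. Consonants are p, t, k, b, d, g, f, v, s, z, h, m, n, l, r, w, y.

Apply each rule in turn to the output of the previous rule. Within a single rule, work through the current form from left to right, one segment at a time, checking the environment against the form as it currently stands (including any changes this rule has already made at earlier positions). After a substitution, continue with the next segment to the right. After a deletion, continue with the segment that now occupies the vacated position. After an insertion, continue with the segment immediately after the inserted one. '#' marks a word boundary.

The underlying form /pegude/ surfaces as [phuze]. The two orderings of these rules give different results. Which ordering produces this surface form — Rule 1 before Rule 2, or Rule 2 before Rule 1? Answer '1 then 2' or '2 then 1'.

Order 1 then 2:
  1 Intervocalic Lenition: [pegude] → [pehuze]
  2 Medial Vowel Deletion: [pehuze] → [phuze]
  result: [phuze]
Order 2 then 1:
  2 Medial Vowel Deletion: [pegude] → [pgude]
  1 Intervocalic Lenition: [pgude] → [pguze]
  result: [pguze]

1 then 2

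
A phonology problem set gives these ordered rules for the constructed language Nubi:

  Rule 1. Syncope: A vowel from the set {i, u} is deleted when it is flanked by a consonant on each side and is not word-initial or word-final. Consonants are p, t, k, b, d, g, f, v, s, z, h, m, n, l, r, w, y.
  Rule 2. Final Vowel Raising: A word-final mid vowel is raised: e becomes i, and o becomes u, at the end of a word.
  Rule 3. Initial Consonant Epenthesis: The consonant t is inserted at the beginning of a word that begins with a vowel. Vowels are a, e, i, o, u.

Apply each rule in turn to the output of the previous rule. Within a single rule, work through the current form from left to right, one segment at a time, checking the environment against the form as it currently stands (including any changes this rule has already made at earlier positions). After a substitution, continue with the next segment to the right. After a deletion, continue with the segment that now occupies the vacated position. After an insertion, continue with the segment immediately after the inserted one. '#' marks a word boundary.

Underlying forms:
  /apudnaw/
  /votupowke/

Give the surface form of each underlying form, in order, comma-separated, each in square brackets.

[tapdnaw], [votpowki]

/apudnaw/:
  Rule 1 Syncope: [apudnaw] → [apdnaw]
  Rule 2 Final Vowel Raising: no change — [apdnaw]
  Rule 3 Initial Consonant Epenthesis: [apdnaw] → [tapdnaw]
/votupowke/:
  Rule 1 Syncope: [votupowke] → [votpowke]
  Rule 2 Final Vowel Raising: [votpowke] → [votpowki]
  Rule 3 Initial Consonant Epenthesis: no change — [votpowki]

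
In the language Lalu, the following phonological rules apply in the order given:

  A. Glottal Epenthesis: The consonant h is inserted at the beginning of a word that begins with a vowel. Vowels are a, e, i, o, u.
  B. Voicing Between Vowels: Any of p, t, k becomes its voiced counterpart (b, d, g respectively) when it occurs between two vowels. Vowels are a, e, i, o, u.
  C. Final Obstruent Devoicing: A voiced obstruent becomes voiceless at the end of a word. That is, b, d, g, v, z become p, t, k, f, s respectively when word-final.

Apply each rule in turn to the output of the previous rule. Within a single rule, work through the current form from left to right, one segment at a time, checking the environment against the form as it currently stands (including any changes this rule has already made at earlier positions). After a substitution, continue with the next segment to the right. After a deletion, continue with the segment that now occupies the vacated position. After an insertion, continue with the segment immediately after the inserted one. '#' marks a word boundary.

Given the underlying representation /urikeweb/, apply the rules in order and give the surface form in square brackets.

A Glottal Epenthesis: [urikeweb] → [hurikeweb]
B Voicing Between Vowels: [hurikeweb] → [hurigeweb]
C Final Obstruent Devoicing: [hurigeweb] → [hurigewep]

[hurigewep]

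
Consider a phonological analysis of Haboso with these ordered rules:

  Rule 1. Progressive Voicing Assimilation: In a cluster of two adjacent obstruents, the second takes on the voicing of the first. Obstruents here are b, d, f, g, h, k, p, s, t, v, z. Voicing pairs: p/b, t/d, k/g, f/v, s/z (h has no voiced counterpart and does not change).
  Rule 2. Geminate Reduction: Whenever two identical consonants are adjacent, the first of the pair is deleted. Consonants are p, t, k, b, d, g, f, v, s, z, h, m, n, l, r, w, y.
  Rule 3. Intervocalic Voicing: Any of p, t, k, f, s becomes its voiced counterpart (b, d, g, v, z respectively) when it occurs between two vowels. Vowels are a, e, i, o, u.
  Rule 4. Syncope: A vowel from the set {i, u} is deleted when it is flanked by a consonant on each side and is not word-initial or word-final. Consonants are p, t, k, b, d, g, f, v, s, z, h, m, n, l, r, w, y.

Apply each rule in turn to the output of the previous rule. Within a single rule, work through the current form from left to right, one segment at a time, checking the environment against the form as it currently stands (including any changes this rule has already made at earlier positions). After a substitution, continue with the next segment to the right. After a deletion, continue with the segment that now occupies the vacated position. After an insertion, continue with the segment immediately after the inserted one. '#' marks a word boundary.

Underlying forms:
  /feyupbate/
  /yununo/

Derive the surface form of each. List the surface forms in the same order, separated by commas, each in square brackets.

[feybade], [ynno]

/feyupbate/:
  Rule 1 Progressive Voicing Assimilation: [feyupbate] → [feyuppate]
  Rule 2 Geminate Reduction: [feyuppate] → [feyupate]
  Rule 3 Intervocalic Voicing: [feyupate] → [feyubade]
  Rule 4 Syncope: [feyubade] → [feybade]
/yununo/:
  Rule 1 Progressive Voicing Assimilation: no change — [yununo]
  Rule 2 Geminate Reduction: no change — [yununo]
  Rule 3 Intervocalic Voicing: no change — [yununo]
  Rule 4 Syncope: [yununo] → [ynno]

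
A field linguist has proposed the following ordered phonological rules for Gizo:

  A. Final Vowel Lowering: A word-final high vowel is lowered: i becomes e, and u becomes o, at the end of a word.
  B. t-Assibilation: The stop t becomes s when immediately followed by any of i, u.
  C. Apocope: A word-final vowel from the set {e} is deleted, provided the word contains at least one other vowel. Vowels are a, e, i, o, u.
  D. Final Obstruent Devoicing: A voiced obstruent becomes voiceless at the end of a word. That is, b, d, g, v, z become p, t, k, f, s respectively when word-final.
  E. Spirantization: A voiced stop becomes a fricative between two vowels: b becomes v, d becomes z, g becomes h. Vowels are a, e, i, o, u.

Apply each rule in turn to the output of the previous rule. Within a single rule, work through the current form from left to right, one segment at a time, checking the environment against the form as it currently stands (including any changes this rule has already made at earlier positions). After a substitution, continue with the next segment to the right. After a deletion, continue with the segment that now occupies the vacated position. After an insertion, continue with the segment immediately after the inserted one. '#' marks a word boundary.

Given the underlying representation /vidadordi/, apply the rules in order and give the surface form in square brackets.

A Final Vowel Lowering: [vidadordi] → [vidadorde]
B t-Assibilation: no change — [vidadorde]
C Apocope: [vidadorde] → [vidadord]
D Final Obstruent Devoicing: [vidadord] → [vidadort]
E Spirantization: [vidadort] → [vizazort]

[vizazort]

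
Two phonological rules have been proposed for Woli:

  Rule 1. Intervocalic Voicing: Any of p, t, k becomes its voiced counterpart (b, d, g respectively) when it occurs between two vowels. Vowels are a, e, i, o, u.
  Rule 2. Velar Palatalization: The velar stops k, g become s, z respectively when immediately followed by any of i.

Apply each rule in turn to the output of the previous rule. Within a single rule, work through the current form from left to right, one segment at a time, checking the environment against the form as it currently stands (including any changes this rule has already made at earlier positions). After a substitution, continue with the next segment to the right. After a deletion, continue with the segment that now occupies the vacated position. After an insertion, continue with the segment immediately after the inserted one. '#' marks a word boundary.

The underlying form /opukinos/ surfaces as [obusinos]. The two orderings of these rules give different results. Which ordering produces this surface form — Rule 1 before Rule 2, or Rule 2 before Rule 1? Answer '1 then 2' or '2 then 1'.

Order 1 then 2:
  1 Intervocalic Voicing: [opukinos] → [obuginos]
  2 Velar Palatalization: [obuginos] → [obuzinos]
  result: [obuzinos]
Order 2 then 1:
  2 Velar Palatalization: [opukinos] → [opusinos]
  1 Intervocalic Voicing: [opusinos] → [obusinos]
  result: [obusinos]

2 then 1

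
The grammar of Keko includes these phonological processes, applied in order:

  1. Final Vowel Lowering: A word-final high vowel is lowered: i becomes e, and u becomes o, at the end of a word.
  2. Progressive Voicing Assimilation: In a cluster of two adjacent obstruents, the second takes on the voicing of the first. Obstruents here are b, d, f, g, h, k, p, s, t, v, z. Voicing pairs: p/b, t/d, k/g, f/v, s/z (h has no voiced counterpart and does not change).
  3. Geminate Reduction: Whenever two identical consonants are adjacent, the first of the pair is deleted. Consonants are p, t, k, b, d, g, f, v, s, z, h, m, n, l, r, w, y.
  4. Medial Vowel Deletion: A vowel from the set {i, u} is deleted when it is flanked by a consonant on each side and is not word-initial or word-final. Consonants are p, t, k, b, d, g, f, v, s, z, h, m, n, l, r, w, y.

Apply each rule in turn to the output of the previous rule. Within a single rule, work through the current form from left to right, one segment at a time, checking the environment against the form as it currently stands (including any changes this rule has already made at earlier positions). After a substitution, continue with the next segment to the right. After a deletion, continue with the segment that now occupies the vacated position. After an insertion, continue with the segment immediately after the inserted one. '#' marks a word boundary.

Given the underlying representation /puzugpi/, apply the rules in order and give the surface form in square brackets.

[pzgbe]

1 Final Vowel Lowering: [puzugpi] → [puzugpe]
2 Progressive Voicing Assimilation: [puzugpe] → [puzugbe]
3 Geminate Reduction: no change — [puzugbe]
4 Medial Vowel Deletion: [puzugbe] → [pzgbe]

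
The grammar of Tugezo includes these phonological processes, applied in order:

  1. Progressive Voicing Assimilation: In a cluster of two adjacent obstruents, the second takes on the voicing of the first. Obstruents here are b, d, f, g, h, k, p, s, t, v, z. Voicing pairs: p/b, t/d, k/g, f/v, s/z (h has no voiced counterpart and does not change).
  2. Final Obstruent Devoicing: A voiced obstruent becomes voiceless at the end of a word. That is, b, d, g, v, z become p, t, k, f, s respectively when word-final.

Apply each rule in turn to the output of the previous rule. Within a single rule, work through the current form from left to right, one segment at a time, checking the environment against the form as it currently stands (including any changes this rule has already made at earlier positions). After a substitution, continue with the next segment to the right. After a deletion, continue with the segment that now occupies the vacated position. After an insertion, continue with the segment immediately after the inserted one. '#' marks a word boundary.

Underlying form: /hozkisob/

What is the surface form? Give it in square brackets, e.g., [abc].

1 Progressive Voicing Assimilation: [hozkisob] → [hozgisob]
2 Final Obstruent Devoicing: [hozgisob] → [hozgisop]

[hozgisop]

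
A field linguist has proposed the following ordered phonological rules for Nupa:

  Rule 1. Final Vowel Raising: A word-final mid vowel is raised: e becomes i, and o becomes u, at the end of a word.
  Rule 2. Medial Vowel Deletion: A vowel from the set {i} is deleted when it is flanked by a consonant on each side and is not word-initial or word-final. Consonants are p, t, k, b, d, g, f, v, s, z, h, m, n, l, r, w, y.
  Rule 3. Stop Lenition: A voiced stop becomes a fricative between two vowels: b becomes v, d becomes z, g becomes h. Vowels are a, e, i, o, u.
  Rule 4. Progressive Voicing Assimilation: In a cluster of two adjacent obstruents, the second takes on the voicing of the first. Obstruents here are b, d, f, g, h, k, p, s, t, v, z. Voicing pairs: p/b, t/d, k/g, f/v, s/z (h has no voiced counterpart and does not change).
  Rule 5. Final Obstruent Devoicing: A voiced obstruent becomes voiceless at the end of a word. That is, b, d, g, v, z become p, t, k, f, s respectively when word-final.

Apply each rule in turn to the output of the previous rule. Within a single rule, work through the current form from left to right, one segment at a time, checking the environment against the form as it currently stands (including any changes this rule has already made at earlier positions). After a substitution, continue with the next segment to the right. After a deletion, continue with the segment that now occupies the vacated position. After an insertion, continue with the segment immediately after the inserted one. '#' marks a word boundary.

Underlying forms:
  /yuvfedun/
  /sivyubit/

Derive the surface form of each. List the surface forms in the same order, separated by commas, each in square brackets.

[yuvvezun], [sfyubt]

/yuvfedun/:
  Rule 1 Final Vowel Raising: no change — [yuvfedun]
  Rule 2 Medial Vowel Deletion: no change — [yuvfedun]
  Rule 3 Stop Lenition: [yuvfedun] → [yuvfezun]
  Rule 4 Progressive Voicing Assimilation: [yuvfezun] → [yuvvezun]
  Rule 5 Final Obstruent Devoicing: no change — [yuvvezun]
/sivyubit/:
  Rule 1 Final Vowel Raising: no change — [sivyubit]
  Rule 2 Medial Vowel Deletion: [sivyubit] → [svyubt]
  Rule 3 Stop Lenition: no change — [svyubt]
  Rule 4 Progressive Voicing Assimilation: [svyubt] → [sfyubd]
  Rule 5 Final Obstruent Devoicing: [sfyubd] → [sfyubt]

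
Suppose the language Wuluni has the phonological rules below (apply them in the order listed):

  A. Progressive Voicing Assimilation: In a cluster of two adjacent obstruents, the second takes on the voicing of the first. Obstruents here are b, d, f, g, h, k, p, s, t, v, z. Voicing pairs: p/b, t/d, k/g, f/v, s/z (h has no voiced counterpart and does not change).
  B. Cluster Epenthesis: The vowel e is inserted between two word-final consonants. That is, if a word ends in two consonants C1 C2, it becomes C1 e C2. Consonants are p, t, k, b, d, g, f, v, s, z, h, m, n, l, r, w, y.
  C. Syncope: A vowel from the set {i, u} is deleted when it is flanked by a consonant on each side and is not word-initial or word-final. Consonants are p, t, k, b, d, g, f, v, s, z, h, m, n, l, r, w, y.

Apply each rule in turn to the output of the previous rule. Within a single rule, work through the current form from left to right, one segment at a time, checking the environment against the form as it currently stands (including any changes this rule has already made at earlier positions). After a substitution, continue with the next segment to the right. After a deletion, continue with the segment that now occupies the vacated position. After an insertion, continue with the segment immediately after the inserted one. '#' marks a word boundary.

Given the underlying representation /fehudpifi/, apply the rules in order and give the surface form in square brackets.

A Progressive Voicing Assimilation: [fehudpifi] → [fehudbifi]
B Cluster Epenthesis: no change — [fehudbifi]
C Syncope: [fehudbifi] → [fehdbfi]

[fehdbfi]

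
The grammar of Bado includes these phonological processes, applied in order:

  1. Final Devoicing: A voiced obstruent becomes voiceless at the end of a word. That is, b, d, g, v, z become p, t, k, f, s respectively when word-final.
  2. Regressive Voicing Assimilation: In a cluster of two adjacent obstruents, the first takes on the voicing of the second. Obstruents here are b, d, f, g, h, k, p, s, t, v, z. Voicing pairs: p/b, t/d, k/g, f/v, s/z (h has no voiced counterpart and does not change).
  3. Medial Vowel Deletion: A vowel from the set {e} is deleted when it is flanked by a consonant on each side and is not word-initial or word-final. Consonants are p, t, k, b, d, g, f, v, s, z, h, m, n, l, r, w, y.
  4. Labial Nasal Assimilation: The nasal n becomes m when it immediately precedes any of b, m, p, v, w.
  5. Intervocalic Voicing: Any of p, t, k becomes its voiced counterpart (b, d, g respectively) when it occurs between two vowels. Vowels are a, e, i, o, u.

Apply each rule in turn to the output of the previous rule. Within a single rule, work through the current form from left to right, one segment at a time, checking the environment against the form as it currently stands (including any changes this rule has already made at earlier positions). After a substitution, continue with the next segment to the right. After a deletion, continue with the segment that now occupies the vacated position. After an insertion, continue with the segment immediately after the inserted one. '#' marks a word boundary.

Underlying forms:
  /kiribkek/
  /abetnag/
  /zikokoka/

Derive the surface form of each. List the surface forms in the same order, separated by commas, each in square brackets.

/kiribkek/:
  1 Final Devoicing: no change — [kiribkek]
  2 Regressive Voicing Assimilation: [kiribkek] → [kiripkek]
  3 Medial Vowel Deletion: [kiripkek] → [kiripkk]
  4 Labial Nasal Assimilation: no change — [kiripkk]
  5 Intervocalic Voicing: no change — [kiripkk]
/abetnag/:
  1 Final Devoicing: [abetnag] → [abetnak]
  2 Regressive Voicing Assimilation: no change — [abetnak]
  3 Medial Vowel Deletion: [abetnak] → [abtnak]
  4 Labial Nasal Assimilation: no change — [abtnak]
  5 Intervocalic Voicing: no change — [abtnak]
/zikokoka/:
  1 Final Devoicing: no change — [zikokoka]
  2 Regressive Voicing Assimilation: no change — [zikokoka]
  3 Medial Vowel Deletion: no change — [zikokoka]
  4 Labial Nasal Assimilation: no change — [zikokoka]
  5 Intervocalic Voicing: [zikokoka] → [zigogoga]

[kiripkk], [abtnak], [zigogoga]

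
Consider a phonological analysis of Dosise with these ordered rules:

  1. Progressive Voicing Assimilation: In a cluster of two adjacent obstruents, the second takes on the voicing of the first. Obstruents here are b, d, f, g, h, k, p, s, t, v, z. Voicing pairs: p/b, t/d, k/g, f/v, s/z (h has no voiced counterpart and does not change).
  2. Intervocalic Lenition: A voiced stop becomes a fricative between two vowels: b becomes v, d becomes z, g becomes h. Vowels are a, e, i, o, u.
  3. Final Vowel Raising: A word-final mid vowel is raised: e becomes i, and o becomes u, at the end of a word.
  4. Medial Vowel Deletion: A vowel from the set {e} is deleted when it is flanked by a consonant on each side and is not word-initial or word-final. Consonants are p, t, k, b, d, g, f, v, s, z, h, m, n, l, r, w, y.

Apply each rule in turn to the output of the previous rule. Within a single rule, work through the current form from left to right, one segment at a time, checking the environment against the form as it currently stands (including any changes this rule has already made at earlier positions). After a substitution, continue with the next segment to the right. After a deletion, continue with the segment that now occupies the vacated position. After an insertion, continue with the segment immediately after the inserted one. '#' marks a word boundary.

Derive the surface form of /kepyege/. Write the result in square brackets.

[kpyhi]

1 Progressive Voicing Assimilation: no change — [kepyege]
2 Intervocalic Lenition: [kepyege] → [kepyehe]
3 Final Vowel Raising: [kepyehe] → [kepyehi]
4 Medial Vowel Deletion: [kepyehi] → [kpyhi]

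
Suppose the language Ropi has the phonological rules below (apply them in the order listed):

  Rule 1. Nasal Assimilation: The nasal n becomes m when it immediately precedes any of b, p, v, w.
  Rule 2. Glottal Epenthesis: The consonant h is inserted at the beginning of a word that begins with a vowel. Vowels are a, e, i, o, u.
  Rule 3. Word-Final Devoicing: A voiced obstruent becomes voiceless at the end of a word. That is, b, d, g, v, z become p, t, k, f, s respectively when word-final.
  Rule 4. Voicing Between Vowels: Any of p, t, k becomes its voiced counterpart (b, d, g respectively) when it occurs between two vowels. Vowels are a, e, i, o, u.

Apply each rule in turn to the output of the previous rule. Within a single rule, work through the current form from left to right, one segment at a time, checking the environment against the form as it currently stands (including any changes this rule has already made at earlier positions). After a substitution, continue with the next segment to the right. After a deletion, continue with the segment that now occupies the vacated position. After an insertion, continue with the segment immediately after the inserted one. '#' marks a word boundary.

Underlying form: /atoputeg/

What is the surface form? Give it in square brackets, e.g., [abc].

[hadobudek]

Rule 1 Nasal Assimilation: no change — [atoputeg]
Rule 2 Glottal Epenthesis: [atoputeg] → [hatoputeg]
Rule 3 Word-Final Devoicing: [hatoputeg] → [hatoputek]
Rule 4 Voicing Between Vowels: [hatoputek] → [hadobudek]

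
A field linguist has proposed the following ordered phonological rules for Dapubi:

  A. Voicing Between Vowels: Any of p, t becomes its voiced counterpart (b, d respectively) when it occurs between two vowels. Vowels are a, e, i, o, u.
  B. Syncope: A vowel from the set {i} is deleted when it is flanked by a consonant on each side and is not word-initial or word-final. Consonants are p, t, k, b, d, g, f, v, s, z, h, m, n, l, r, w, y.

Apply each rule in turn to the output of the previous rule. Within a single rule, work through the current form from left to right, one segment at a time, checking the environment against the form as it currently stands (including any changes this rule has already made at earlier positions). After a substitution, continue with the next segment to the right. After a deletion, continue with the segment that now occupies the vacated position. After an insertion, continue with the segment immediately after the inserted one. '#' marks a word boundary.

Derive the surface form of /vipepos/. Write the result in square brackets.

A Voicing Between Vowels: [vipepos] → [vibebos]
B Syncope: [vibebos] → [vbebos]

[vbebos]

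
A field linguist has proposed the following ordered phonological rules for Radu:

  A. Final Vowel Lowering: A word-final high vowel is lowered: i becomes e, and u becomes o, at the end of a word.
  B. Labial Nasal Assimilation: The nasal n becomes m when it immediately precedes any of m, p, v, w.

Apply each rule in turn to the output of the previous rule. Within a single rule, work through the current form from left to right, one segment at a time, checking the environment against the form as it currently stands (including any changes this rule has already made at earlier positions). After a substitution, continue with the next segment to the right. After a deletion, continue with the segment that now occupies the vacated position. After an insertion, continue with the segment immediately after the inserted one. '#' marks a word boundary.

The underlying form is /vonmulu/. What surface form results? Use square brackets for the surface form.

A Final Vowel Lowering: [vonmulu] → [vonmulo]
B Labial Nasal Assimilation: [vonmulo] → [vommulo]

[vommulo]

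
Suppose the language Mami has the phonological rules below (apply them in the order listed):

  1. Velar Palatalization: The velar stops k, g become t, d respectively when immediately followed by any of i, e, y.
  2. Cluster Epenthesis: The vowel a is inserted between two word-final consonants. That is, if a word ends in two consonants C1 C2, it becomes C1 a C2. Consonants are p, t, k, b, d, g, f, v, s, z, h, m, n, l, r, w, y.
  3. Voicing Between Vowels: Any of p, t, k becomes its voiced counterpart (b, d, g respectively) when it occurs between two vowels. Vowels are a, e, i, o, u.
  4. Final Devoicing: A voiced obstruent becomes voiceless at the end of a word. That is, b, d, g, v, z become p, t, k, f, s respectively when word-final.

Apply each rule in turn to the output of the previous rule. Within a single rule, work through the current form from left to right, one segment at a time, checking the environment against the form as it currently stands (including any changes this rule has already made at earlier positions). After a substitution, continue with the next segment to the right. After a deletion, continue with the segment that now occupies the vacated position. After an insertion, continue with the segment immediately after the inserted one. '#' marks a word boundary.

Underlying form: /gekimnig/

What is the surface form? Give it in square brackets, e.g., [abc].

1 Velar Palatalization: [gekimnig] → [detimnig]
2 Cluster Epenthesis: no change — [detimnig]
3 Voicing Between Vowels: [detimnig] → [dedimnig]
4 Final Devoicing: [dedimnig] → [dedimnik]

[dedimnik]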